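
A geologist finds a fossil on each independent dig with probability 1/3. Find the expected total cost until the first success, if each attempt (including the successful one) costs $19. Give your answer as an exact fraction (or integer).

E[#attempts] = 1/p = 3; E[cost] = 19·3 = 57.

$57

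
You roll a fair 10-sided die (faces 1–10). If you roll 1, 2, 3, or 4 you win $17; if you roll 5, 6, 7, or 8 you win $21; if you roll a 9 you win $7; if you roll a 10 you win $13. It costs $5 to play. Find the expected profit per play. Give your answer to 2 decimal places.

E[payout] = (1/10)·7 + (1/10)·13 + (2/5)·17 + (2/5)·21 = 86/5
Expected profit = 86/5 − 5 = 61/5 ≈ $12.20

$12.20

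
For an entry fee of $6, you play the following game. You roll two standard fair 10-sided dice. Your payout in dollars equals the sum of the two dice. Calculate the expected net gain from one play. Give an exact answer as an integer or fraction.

Distribution of the sum of the two dice: 2 w.p. 1/100, 3 w.p. 1/50, 4 w.p. 3/100, 5 w.p. 1/25, 6 w.p. 1/20, 7 w.p. 3/50, …
E[payout] = (1/100)·2 + (1/50)·3 + (3/100)·4 + (1/25)·5 + (1/20)·6 + (3/50)·7 + (7/100)·8 + (2/25)·9 + (9/100)·10 + (1/10)·11 + (9/100)·12 + (2/25)·13 + (7/100)·14 + (3/50)·15 + (1/20)·16 + (1/25)·17 + (3/100)·18 + (1/50)·19 + (1/100)·20 = 11
Expected profit = 11 − 6 = 5

$5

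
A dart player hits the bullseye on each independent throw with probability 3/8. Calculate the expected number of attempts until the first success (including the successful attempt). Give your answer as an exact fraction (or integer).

8/3

For a geometric distribution, E[trials] = 1/p = 1/(3/8) = 8/3.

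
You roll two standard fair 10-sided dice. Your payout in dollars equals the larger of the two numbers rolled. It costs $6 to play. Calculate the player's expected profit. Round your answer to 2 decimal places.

Distribution of the larger of the two numbers rolled: 1 w.p. 1/100, 2 w.p. 3/100, 3 w.p. 1/20, 4 w.p. 7/100, 5 w.p. 9/100, 6 w.p. 11/100, …
E[payout] = (1/100)·1 + (3/100)·2 + (1/20)·3 + (7/100)·4 + (9/100)·5 + (11/100)·6 + (13/100)·7 + (3/20)·8 + (17/100)·9 + (19/100)·10 = 143/20
Expected profit = 143/20 − 6 = 23/20 ≈ $1.15

$1.15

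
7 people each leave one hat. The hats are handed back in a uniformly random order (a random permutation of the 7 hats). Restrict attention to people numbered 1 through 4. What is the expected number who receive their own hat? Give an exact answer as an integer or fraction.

4/7

Let Xᵢ = 1 if person i gets their own hat. For each i, P(Xᵢ=1) = 1/7.
By linearity of expectation, E[X₁+…+X_4] = 4·(1/7) = 4/7.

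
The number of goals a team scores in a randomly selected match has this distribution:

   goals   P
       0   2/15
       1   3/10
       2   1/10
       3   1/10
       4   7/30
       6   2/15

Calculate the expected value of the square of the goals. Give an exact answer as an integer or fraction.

152/15

E[X²] = (2/15)·0 + (3/10)·1 + (1/10)·4 + (1/10)·9 + (7/30)·16 + (2/15)·36
     = 152/15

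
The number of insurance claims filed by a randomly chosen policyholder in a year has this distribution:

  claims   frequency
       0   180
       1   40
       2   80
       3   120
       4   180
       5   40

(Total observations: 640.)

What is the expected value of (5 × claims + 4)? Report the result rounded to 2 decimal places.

15.56

Total = 640, so P(claims=0) = 180/640, etc.
E[5x+4] = (9/32)·4 + (1/16)·9 + (1/8)·14 + (3/16)·19 + (9/32)·24 + (1/16)·29
     = 249/16 ≈ 15.56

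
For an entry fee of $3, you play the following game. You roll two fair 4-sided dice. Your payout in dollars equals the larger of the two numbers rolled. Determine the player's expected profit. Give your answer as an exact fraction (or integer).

Distribution of the larger of the two numbers rolled: 1 w.p. 1/16, 2 w.p. 3/16, 3 w.p. 5/16, 4 w.p. 7/16
E[payout] = (1/16)·1 + (3/16)·2 + (5/16)·3 + (7/16)·4 = 25/8
Expected profit = 25/8 − 3 = 1/8

1/8 dollars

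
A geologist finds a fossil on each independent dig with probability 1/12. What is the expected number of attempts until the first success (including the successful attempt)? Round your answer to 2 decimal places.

12.00

For a geometric distribution, E[trials] = 1/p = 1/(1/12) = 12.
≈ 12.00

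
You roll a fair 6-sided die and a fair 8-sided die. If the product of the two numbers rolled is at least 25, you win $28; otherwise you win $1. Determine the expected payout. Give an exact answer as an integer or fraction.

E[payout] = (19/24)·1 + (5/24)·28 = 53/8

53/8 dollars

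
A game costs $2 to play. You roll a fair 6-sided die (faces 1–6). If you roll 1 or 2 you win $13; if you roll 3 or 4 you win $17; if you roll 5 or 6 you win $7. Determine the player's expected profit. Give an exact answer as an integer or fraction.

E[payout] = (1/3)·7 + (1/3)·13 + (1/3)·17 = 37/3
Expected profit = 37/3 − 2 = 31/3

31/3 dollars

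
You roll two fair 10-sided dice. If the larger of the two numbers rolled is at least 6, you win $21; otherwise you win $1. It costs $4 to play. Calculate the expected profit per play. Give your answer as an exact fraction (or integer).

$12

E[payout] = (1/4)·1 + (3/4)·21 = 16
Expected profit = 16 − 4 = 12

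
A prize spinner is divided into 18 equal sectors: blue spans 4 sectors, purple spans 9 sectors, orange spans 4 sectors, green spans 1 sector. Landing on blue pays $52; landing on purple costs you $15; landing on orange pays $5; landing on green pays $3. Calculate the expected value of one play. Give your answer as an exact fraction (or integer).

16/3 dollars

E[payout] = (4/18)·52 + (9/18)·(-15) + (4/18)·5 + (1/18)·3 = 16/3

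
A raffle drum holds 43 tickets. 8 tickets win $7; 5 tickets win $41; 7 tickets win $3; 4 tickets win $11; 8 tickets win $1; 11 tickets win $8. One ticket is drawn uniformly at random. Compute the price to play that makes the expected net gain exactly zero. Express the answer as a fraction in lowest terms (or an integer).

422/43 dollars

E[payout] = (8/43)·7 + (5/43)·41 + (7/43)·3 + (4/43)·11 + (8/43)·1 + (11/43)·8 = 422/43
Fair fee = E[payout] = 422/43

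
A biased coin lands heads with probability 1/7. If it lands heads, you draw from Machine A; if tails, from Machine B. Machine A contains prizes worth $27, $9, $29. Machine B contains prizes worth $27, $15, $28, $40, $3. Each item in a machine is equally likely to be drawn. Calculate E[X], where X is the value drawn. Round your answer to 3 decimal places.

E[X | Machine A] = (27 + 9 + 29)/3 = 65/3
E[X | Machine B] = (27 + 15 + 28 + 40 + 3)/5 = 113/5
E[X] = (1/7)·65/3 + (6/7)·113/5 = 337/15 ≈ 22.467

$22.467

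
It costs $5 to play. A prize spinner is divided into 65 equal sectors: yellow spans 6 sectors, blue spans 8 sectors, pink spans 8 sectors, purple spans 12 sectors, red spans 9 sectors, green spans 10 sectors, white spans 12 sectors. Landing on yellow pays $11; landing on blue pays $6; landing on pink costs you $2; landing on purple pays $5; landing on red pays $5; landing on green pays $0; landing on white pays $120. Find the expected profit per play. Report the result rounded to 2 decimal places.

$20.28

E[payout] = (6/65)·11 + (8/65)·6 + (8/65)·(-2) + (12/65)·5 + (9/65)·5 + (10/65)·0 + (12/65)·120 = 1643/65
Expected profit = 1643/65 − 5 = 1318/65 ≈ $20.28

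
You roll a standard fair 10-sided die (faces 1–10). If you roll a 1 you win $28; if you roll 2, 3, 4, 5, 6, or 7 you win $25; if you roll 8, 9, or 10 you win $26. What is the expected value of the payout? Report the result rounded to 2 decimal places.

$25.60

E[payout] = (3/5)·25 + (3/10)·26 + (1/10)·28 = 128/5
≈ $25.60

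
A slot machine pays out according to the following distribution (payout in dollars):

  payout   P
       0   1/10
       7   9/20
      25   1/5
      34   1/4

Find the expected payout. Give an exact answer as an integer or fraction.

E[X] = (1/10)·0 + (9/20)·7 + (1/5)·25 + (1/4)·34
     = 333/20

333/20 dollars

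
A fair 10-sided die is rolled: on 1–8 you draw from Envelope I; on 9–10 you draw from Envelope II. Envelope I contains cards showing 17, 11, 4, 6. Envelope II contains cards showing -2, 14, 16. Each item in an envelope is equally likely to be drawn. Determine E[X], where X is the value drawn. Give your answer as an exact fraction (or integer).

142/15

E[X | Envelope I] = (17 + 11 + 4 + 6)/4 = 19/2
E[X | Envelope II] = (-2 + 14 + 16)/3 = 28/3
E[X] = (4/5)·19/2 + (1/5)·28/3 = 142/15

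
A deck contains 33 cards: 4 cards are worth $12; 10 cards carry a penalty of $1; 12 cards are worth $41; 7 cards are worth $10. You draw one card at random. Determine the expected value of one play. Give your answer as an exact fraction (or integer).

E[payout] = (4/33)·12 + (10/33)·(-1) + (12/33)·41 + (7/33)·10 = 200/11

200/11 dollars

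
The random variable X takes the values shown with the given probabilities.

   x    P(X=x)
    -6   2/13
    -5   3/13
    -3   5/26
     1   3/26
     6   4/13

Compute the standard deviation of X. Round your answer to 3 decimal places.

4.874

E[X] = -9/13, E[X²] = 315/13
Var(X) = E[X²] − (E[X])² = 315/13 − 81/169 = 4014/169
SD(X) = √(4014/169) ≈ 4.874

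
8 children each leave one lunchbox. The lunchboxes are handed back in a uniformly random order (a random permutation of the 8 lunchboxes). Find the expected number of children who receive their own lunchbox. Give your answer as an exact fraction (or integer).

Let Xᵢ = 1 if person i gets their own lunchbox. For each i, P(Xᵢ=1) = 1/8.
By linearity of expectation, E[X₁+…+X_8] = 8·(1/8) = 1.

1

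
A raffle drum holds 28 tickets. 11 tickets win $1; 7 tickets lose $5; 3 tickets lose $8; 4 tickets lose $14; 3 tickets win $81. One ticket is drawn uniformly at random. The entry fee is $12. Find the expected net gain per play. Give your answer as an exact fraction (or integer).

-197/28 dollars

E[payout] = (11/28)·1 + (7/28)·(-5) + (3/28)·(-8) + (4/28)·(-14) + (3/28)·81 = 139/28
Expected profit = 139/28 − 12 = -197/28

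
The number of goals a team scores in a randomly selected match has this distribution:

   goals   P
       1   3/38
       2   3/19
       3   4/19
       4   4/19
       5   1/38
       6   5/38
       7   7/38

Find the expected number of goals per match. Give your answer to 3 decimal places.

4.079

E[X] = (3/38)·1 + (3/19)·2 + (4/19)·3 + (4/19)·4 + (1/38)·5 + (5/38)·6 + (7/38)·7
     = 155/38 ≈ 4.079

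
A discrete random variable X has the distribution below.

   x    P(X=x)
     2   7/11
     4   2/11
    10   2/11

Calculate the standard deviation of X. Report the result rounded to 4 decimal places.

3.0096

E[X] = 42/11, E[X²] = 260/11
Var(X) = E[X²] − (E[X])² = 260/11 − 1764/121 = 1096/121
SD(X) = √(1096/121) ≈ 3.0096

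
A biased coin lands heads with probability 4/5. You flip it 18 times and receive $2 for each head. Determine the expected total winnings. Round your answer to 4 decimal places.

E[#heads] = 18·4/5 = 72/5 (linearity over flips).
E[winnings] = 2·72/5 = 144/5.
≈ 28.8000

$28.8000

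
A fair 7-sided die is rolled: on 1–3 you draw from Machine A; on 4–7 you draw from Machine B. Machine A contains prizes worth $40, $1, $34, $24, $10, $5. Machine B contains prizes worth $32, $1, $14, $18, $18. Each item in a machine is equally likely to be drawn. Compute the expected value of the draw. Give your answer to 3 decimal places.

$17.629

E[X | Machine A] = (40 + 1 + 34 + 24 + 10 + 5)/6 = 19
E[X | Machine B] = (32 + 1 + 14 + 18 + 18)/5 = 83/5
E[X] = (3/7)·19 + (4/7)·83/5 = 617/35 ≈ 17.629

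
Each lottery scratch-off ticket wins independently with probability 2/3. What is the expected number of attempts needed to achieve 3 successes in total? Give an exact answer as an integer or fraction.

By linearity (sum of 3 independent geometric waits), E[trials] = 3/p = 3/(2/3) = 9/2.

9/2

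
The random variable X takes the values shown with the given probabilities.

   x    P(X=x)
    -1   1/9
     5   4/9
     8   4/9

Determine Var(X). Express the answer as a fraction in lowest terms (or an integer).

E[X] = (1/9)·(-1) + (4/9)·5 + (4/9)·8 = 17/3
E[X²] = (1/9)·1 + (4/9)·25 + (4/9)·64 = 119/3
Var(X) = 119/3 − (17/3)² = 68/9

68/9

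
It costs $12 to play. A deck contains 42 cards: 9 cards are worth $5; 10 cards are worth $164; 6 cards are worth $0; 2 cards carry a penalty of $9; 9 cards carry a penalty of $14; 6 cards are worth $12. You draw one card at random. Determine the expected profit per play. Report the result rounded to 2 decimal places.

$26.40

E[payout] = (9/42)·5 + (10/42)·164 + (6/42)·0 + (2/42)·(-9) + (9/42)·(-14) + (6/42)·12 = 1613/42
Expected profit = 1613/42 − 12 = 1109/42 ≈ $26.40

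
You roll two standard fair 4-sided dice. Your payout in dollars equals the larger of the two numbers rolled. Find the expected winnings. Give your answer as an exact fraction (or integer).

Distribution of the larger of the two numbers rolled: 1 w.p. 1/16, 2 w.p. 3/16, 3 w.p. 5/16, 4 w.p. 7/16
E[payout] = (1/16)·1 + (3/16)·2 + (5/16)·3 + (7/16)·4 = 25/8

25/8 dollars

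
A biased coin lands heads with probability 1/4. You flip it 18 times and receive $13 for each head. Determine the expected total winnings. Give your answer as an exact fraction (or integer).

117/2 dollars

E[#heads] = 18·1/4 = 9/2 (linearity over flips).
E[winnings] = 13·9/2 = 117/2.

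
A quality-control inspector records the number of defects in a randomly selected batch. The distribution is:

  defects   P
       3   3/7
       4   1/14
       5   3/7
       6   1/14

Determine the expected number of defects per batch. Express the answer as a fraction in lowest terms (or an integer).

E[X] = (3/7)·3 + (1/14)·4 + (3/7)·5 + (1/14)·6
     = 29/7

29/7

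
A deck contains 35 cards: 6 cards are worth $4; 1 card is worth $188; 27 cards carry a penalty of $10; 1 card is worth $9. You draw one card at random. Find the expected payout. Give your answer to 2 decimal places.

E[payout] = (6/35)·4 + (1/35)·188 + (27/35)·(-10) + (1/35)·9 = -7/5
≈ -$1.40

-$1.40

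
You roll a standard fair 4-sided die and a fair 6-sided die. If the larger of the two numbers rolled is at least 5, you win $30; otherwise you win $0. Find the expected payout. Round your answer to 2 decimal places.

E[payout] = (2/3)·0 + (1/3)·30 = 10
≈ $10.00

$10.00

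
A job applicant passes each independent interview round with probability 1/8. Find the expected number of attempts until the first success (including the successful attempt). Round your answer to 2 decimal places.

For a geometric distribution, E[trials] = 1/p = 1/(1/8) = 8.
≈ 8.00

8.00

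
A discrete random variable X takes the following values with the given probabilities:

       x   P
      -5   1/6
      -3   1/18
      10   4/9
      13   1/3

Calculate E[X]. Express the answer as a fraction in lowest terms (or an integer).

E[X] = (1/6)·(-5) + (1/18)·(-3) + (4/9)·10 + (1/3)·13
     = 70/9

70/9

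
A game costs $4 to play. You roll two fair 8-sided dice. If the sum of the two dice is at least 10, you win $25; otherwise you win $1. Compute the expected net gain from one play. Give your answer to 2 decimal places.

E[payout] = (9/16)·1 + (7/16)·25 = 23/2
Expected profit = 23/2 − 4 = 15/2 ≈ $7.50

$7.50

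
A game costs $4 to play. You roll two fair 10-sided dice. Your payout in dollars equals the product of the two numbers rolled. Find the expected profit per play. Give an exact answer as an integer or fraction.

Distribution of the product of the two numbers rolled: 1 w.p. 1/100, 2 w.p. 1/50, 3 w.p. 1/50, 4 w.p. 3/100, 5 w.p. 1/50, 6 w.p. 1/25, …
E[payout] = (1/100)·1 + (1/50)·2 + (1/50)·3 + (3/100)·4 + (1/50)·5 + (1/25)·6 + (1/50)·7 + (1/25)·8 + (3/100)·9 + (1/25)·10 + (1/25)·12 + (1/50)·14 + (1/50)·15 + (3/100)·16 + (1/25)·18 + (1/25)·20 + (1/50)·21 + (1/25)·24 + (1/100)·25 + (1/50)·27 + (1/50)·28 + (1/25)·30 + (1/50)·32 + (1/50)·35 + (3/100)·36 + (1/25)·40 + (1/50)·42 + (1/50)·45 + (1/50)·48 + (1/100)·49 + (1/50)·50 + (1/50)·54 + (1/50)·56 + (1/50)·60 + (1/50)·63 + (1/100)·64 + (1/50)·70 + (1/50)·72 + (1/50)·80 + (1/100)·81 + (1/50)·90 + (1/100)·100 = 121/4
Expected profit = 121/4 − 4 = 105/4

105/4 dollars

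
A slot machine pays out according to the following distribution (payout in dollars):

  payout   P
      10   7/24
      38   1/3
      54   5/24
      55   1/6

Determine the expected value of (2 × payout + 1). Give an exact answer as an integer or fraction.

E[2x+1] = (7/24)·21 + (1/3)·77 + (5/24)·109 + (1/6)·111
     = 73

73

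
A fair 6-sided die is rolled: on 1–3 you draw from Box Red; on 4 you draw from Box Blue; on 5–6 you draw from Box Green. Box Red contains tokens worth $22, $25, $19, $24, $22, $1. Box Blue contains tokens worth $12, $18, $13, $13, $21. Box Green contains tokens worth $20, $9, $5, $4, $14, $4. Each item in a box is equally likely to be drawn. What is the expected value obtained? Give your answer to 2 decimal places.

E[X | Box Red] = (22 + 25 + 19 + 24 + 22 + 1)/6 = 113/6
E[X | Box Blue] = (12 + 18 + 13 + 13 + 21)/5 = 77/5
E[X | Box Green] = (20 + 9 + 5 + 4 + 14 + 4)/6 = 28/3
E[X] = (1/2)·113/6 + (1/6)·77/5 + (1/3)·28/3 = 2717/180 ≈ 15.09

$15.09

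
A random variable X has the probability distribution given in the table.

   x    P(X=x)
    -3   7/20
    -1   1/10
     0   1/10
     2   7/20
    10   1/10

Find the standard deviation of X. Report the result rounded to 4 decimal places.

E[X] = 11/20, E[X²] = 293/20
Var(X) = E[X²] − (E[X])² = 293/20 − 121/400 = 5739/400
SD(X) = √(5739/400) ≈ 3.7878

3.7878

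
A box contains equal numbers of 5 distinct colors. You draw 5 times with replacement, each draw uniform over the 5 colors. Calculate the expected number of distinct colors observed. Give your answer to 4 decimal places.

3.3616

Let Xⱼ=1 if type j appears at least once. P(Xⱼ=1) = 1 − ((5−1)/5)^5 = 2101/3125.
E[#distinct] = 5·2101/3125 = 2101/625.
≈ 3.3616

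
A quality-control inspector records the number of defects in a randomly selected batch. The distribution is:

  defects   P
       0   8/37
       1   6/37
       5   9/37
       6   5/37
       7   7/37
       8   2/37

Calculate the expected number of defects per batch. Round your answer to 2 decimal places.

3.95

E[X] = (8/37)·0 + (6/37)·1 + (9/37)·5 + (5/37)·6 + (7/37)·7 + (2/37)·8
     = 146/37 ≈ 3.95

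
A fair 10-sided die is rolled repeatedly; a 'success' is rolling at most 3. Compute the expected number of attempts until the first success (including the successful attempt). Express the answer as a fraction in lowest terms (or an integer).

10/3

For a geometric distribution, E[trials] = 1/p = 1/(3/10) = 10/3.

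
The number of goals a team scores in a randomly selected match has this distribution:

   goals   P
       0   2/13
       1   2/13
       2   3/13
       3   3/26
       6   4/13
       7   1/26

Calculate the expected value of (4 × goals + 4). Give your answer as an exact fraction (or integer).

E[4x+4] = (2/13)·4 + (2/13)·8 + (3/13)·12 + (3/26)·16 + (4/13)·28 + (1/26)·32
     = 212/13

212/13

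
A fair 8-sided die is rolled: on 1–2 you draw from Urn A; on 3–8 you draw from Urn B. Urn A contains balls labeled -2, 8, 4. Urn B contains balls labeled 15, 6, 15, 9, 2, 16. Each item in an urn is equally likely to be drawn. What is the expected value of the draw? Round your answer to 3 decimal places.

E[X | Urn A] = (-2 + 8 + 4)/3 = 10/3
E[X | Urn B] = (15 + 6 + 15 + 9 + 2 + 16)/6 = 21/2
E[X] = (1/4)·10/3 + (3/4)·21/2 = 209/24 ≈ 8.708

8.708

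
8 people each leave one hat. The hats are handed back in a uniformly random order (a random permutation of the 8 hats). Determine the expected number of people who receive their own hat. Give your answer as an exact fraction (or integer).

Let Xᵢ = 1 if person i gets their own hat. For each i, P(Xᵢ=1) = 1/8.
By linearity of expectation, E[X₁+…+X_8] = 8·(1/8) = 1.

1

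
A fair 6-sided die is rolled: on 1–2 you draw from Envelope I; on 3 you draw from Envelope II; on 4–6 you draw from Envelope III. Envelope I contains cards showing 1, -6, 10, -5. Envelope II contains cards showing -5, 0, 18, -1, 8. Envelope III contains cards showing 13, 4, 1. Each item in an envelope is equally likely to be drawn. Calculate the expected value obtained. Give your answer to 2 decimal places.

3.67

E[X | Envelope I] = (1 − 6 + 10 − 5)/4 = 0
E[X | Envelope II] = (-5 + 0 + 18 − 1 + 8)/5 = 4
E[X | Envelope III] = (13 + 4 + 1)/3 = 6
E[X] = (1/3)·0 + (1/6)·4 + (1/2)·6 = 11/3 ≈ 3.67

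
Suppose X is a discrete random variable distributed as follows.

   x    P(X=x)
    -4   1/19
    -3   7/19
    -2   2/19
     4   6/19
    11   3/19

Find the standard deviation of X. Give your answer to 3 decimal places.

5.154

E[X] = 28/19, E[X²] = 546/19
Var(X) = E[X²] − (E[X])² = 546/19 − 784/361 = 9590/361
SD(X) = √(9590/361) ≈ 5.154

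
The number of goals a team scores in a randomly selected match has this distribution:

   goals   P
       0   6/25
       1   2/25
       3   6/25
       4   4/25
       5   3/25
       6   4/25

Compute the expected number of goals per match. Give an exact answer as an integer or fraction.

E[X] = (6/25)·0 + (2/25)·1 + (6/25)·3 + (4/25)·4 + (3/25)·5 + (4/25)·6
     = 3

3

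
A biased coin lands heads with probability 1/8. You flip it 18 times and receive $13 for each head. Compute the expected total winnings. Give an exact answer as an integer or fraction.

E[#heads] = 18·1/8 = 9/4 (linearity over flips).
E[winnings] = 13·9/4 = 117/4.

117/4 dollars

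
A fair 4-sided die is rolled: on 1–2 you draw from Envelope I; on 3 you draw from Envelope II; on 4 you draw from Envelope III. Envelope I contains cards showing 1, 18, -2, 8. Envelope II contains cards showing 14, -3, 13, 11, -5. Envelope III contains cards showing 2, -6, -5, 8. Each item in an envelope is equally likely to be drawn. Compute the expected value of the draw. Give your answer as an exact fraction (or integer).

E[X | Envelope I] = (1 + 18 − 2 + 8)/4 = 25/4
E[X | Envelope II] = (14 − 3 + 13 + 11 − 5)/5 = 6
E[X | Envelope III] = (2 − 6 − 5 + 8)/4 = -1/4
E[X] = (1/2)·25/4 + (1/4)·6 + (1/4)·(-1/4) = 73/16

73/16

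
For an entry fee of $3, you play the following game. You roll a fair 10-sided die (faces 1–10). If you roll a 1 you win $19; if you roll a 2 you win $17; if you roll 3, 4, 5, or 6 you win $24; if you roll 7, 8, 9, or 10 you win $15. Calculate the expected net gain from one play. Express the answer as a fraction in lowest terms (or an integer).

E[payout] = (2/5)·15 + (1/10)·17 + (1/10)·19 + (2/5)·24 = 96/5
Expected profit = 96/5 − 3 = 81/5

81/5 dollars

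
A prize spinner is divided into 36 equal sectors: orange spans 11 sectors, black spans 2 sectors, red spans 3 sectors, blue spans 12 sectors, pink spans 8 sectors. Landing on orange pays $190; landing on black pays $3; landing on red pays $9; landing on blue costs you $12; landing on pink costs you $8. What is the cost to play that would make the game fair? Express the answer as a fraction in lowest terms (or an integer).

E[payout] = (11/36)·190 + (2/36)·3 + (3/36)·9 + (12/36)·(-12) + (8/36)·(-8) = 1915/36
Fair fee = E[payout] = 1915/36

1915/36 dollars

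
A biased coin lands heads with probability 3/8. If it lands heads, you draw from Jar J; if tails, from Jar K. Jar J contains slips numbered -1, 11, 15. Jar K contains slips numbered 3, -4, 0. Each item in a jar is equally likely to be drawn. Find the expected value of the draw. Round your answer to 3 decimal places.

E[X | Jar J] = (-1 + 11 + 15)/3 = 25/3
E[X | Jar K] = (3 − 4 + 0)/3 = -1/3
E[X] = (3/8)·25/3 + (5/8)·(-1/3) = 35/12 ≈ 2.917

2.917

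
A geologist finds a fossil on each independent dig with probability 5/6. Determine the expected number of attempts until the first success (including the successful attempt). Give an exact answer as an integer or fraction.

For a geometric distribution, E[trials] = 1/p = 1/(5/6) = 6/5.

6/5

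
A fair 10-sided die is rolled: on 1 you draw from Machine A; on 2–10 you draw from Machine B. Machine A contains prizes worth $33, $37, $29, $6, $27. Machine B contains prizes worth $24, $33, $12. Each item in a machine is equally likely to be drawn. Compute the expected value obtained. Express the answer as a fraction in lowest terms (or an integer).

1167/50 dollars

E[X | Machine A] = (33 + 37 + 29 + 6 + 27)/5 = 132/5
E[X | Machine B] = (24 + 33 + 12)/3 = 23
E[X] = (1/10)·132/5 + (9/10)·23 = 1167/50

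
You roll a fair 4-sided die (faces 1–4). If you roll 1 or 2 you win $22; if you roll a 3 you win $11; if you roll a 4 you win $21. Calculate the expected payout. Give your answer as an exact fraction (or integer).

$19

E[payout] = (1/4)·11 + (1/4)·21 + (1/2)·22 = 19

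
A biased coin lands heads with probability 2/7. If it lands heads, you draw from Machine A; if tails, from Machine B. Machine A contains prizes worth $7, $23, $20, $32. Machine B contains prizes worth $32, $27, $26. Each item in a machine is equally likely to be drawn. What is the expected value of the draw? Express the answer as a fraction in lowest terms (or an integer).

E[X | Machine A] = (7 + 23 + 20 + 32)/4 = 41/2
E[X | Machine B] = (32 + 27 + 26)/3 = 85/3
E[X] = (2/7)·41/2 + (5/7)·85/3 = 548/21

548/21 dollars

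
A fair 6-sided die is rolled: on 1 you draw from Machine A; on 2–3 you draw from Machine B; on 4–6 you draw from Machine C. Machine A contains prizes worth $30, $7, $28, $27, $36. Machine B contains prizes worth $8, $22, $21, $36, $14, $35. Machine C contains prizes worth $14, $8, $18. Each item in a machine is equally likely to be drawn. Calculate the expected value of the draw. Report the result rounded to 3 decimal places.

E[X | Machine A] = (30 + 7 + 28 + 27 + 36)/5 = 128/5
E[X | Machine B] = (8 + 22 + 21 + 36 + 14 + 35)/6 = 68/3
E[X | Machine C] = (14 + 8 + 18)/3 = 40/3
E[X] = (1/6)·128/5 + (1/3)·68/3 + (1/2)·40/3 = 832/45 ≈ 18.489

$18.489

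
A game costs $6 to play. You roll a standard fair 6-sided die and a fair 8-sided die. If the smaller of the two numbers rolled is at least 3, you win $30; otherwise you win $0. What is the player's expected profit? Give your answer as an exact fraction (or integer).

E[payout] = (1/2)·0 + (1/2)·30 = 15
Expected profit = 15 − 6 = 9

$9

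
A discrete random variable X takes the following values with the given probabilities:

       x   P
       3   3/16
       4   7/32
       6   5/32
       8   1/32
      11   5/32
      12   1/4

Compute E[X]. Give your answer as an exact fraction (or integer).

235/32

E[X] = (3/16)·3 + (7/32)·4 + (5/32)·6 + (1/32)·8 + (5/32)·11 + (1/4)·12
     = 235/32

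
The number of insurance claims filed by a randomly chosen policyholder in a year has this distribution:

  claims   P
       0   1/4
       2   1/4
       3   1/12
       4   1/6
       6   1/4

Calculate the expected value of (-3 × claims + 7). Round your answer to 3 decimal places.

-1.750

E[-3x+7] = (1/4)·7 + (1/4)·1 + (1/12)·(-2) + (1/6)·(-5) + (1/4)·(-11)
     = -7/4 ≈ -1.750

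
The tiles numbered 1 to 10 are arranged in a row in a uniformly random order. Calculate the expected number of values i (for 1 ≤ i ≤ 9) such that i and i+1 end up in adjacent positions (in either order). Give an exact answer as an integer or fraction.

For each i ∈ {1,…,9}, let Xᵢ = 1 if i and i+1 are adjacent. P(Xᵢ=1) = 2·(10−1)!/10! = 2/10.
By linearity, E[ΣXᵢ] = (9)·(2/10) = 9/5.

9/5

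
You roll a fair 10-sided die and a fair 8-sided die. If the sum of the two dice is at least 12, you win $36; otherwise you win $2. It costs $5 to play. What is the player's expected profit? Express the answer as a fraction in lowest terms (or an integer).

89/10 dollars

E[payout] = (13/20)·2 + (7/20)·36 = 139/10
Expected profit = 139/10 − 5 = 89/10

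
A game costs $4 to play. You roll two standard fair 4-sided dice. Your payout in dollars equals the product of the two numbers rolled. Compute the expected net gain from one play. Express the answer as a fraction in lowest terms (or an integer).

Distribution of the product of the two numbers rolled: 1 w.p. 1/16, 2 w.p. 1/8, 3 w.p. 1/8, 4 w.p. 3/16, 6 w.p. 1/8, 8 w.p. 1/8, …
E[payout] = (1/16)·1 + (1/8)·2 + (1/8)·3 + (3/16)·4 + (1/8)·6 + (1/8)·8 + (1/16)·9 + (1/8)·12 + (1/16)·16 = 25/4
Expected profit = 25/4 − 4 = 9/4

9/4 dollars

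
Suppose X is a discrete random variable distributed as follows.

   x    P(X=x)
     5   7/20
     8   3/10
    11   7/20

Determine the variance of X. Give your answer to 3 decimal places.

6.300

E[X] = (7/20)·5 + (3/10)·8 + (7/20)·11 = 8
E[X²] = (7/20)·25 + (3/10)·64 + (7/20)·121 = 703/10
Var(X) = 703/10 − (8)² = 63/10 ≈ 6.300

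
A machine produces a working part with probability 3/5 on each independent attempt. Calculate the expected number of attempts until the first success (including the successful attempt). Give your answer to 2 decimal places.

For a geometric distribution, E[trials] = 1/p = 1/(3/5) = 5/3.
≈ 1.67

1.67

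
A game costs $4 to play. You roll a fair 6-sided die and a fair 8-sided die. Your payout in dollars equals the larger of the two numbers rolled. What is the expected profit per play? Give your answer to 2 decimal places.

Distribution of the larger of the two numbers rolled: 1 w.p. 1/48, 2 w.p. 1/16, 3 w.p. 5/48, 4 w.p. 7/48, 5 w.p. 3/16, 6 w.p. 11/48, …
E[payout] = (1/48)·1 + (1/16)·2 + (5/48)·3 + (7/48)·4 + (3/16)·5 + (11/48)·6 + (1/8)·7 + (1/8)·8 = 251/48
Expected profit = 251/48 − 4 = 59/48 ≈ $1.23

$1.23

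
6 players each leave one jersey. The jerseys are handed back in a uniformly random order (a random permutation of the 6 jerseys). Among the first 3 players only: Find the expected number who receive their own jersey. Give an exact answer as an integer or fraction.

Let Xᵢ = 1 if person i gets their own jersey. For each i, P(Xᵢ=1) = 1/6.
By linearity of expectation, E[X₁+…+X_3] = 3·(1/6) = 1/2.

1/2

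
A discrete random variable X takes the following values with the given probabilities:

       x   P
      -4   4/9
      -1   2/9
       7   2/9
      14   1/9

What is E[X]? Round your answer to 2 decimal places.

1.11

E[X] = (4/9)·(-4) + (2/9)·(-1) + (2/9)·7 + (1/9)·14
     = 10/9 ≈ 1.11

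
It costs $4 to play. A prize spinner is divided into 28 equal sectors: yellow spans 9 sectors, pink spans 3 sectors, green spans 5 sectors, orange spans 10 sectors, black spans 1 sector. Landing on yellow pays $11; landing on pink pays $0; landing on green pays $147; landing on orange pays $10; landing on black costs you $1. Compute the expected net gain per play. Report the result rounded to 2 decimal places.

E[payout] = (9/28)·11 + (3/28)·0 + (5/28)·147 + (10/28)·10 + (1/28)·(-1) = 933/28
Expected profit = 933/28 − 4 = 821/28 ≈ $29.32

$29.32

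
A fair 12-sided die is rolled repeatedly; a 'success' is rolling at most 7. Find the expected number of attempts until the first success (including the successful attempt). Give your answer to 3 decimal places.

For a geometric distribution, E[trials] = 1/p = 1/(7/12) = 12/7.
≈ 1.714

1.714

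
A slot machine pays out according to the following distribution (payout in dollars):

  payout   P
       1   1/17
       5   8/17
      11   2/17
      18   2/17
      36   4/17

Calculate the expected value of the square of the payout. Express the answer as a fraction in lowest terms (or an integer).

6275/17

E[X²] = (1/17)·1 + (8/17)·25 + (2/17)·121 + (2/17)·324 + (4/17)·1296
     = 6275/17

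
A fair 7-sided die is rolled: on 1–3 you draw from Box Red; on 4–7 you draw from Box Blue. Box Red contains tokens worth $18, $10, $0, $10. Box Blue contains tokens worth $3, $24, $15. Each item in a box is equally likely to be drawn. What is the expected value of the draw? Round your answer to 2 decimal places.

$12.07

E[X | Box Red] = (18 + 10 + 0 + 10)/4 = 19/2
E[X | Box Blue] = (3 + 24 + 15)/3 = 14
E[X] = (3/7)·19/2 + (4/7)·14 = 169/14 ≈ 12.07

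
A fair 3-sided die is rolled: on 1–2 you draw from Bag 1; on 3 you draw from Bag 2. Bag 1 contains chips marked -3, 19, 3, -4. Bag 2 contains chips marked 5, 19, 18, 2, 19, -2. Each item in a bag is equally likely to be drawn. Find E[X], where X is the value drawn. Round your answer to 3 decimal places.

5.889

E[X | Bag 1] = (-3 + 19 + 3 − 4)/4 = 15/4
E[X | Bag 2] = (5 + 19 + 18 + 2 + 19 − 2)/6 = 61/6
E[X] = (2/3)·15/4 + (1/3)·61/6 = 53/9 ≈ 5.889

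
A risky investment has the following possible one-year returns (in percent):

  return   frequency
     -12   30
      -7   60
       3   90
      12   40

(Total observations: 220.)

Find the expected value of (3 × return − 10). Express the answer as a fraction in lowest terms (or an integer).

-229/22

Total = 220, so P(return=-12) = 30/220, etc.
E[3x-10] = (3/22)·(-46) + (3/11)·(-31) + (9/22)·(-1) + (2/11)·26
     = -229/22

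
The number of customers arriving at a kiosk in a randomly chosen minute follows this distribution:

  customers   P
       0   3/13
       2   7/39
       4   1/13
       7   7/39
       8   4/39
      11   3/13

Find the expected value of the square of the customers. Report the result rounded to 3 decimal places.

45.231

E[X²] = (3/13)·0 + (7/39)·4 + (1/13)·16 + (7/39)·49 + (4/39)·64 + (3/13)·121
     = 588/13 ≈ 45.231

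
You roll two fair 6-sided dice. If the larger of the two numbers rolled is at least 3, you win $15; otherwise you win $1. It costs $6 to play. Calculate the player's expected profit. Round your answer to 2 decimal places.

$7.44

E[payout] = (1/9)·1 + (8/9)·15 = 121/9
Expected profit = 121/9 − 6 = 67/9 ≈ $7.44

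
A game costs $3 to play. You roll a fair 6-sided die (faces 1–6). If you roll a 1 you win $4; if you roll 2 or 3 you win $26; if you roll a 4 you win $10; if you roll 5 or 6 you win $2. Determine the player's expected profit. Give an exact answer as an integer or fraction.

26/3 dollars

E[payout] = (1/3)·2 + (1/6)·4 + (1/6)·10 + (1/3)·26 = 35/3
Expected profit = 35/3 − 3 = 26/3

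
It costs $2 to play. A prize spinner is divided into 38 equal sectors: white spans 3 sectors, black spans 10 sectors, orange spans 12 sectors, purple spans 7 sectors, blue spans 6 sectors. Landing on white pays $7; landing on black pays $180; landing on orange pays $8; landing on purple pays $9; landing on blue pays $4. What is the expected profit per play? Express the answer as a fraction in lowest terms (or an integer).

E[payout] = (3/38)·7 + (10/38)·180 + (12/38)·8 + (7/38)·9 + (6/38)·4 = 1002/19
Expected profit = 1002/19 − 2 = 964/19

964/19 dollars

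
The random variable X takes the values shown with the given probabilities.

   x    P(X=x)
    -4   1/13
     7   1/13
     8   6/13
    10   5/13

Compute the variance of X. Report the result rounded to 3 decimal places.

12.639

E[X] = (1/13)·(-4) + (1/13)·7 + (6/13)·8 + (5/13)·10 = 101/13
E[X²] = (1/13)·16 + (1/13)·49 + (6/13)·64 + (5/13)·100 = 73
Var(X) = 73 − (101/13)² = 2136/169 ≈ 12.639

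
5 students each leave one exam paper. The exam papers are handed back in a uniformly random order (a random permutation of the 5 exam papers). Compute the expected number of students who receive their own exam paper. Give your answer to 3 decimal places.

1.000

Let Xᵢ = 1 if person i gets their own exam paper. For each i, P(Xᵢ=1) = 1/5.
By linearity of expectation, E[X₁+…+X_5] = 5·(1/5) = 1.
≈ 1.000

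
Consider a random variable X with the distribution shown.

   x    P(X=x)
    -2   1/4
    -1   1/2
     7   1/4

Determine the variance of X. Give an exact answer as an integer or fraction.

211/16

E[X] = (1/4)·(-2) + (1/2)·(-1) + (1/4)·7 = 3/4
E[X²] = (1/4)·4 + (1/2)·1 + (1/4)·49 = 55/4
Var(X) = 55/4 − (3/4)² = 211/16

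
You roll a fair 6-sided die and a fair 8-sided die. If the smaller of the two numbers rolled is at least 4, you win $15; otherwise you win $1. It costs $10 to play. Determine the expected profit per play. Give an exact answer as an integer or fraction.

-37/8 dollars

E[payout] = (11/16)·1 + (5/16)·15 = 43/8
Expected profit = 43/8 − 10 = -37/8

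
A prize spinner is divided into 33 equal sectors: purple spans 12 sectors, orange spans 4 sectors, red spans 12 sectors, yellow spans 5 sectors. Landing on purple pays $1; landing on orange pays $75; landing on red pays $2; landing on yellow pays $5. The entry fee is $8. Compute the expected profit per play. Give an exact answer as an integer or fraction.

E[payout] = (12/33)·1 + (4/33)·75 + (12/33)·2 + (5/33)·5 = 361/33
Expected profit = 361/33 − 8 = 97/33

97/33 dollars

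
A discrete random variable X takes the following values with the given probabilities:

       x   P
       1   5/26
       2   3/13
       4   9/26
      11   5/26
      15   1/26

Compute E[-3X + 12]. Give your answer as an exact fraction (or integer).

-57/26

E[-3x+12] = (5/26)·9 + (3/13)·6 + (9/26)·0 + (5/26)·(-21) + (1/26)·(-33)
     = -57/26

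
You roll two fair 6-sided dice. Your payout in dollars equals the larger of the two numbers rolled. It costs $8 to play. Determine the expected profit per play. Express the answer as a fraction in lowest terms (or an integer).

-127/36 dollars

Distribution of the larger of the two numbers rolled: 1 w.p. 1/36, 2 w.p. 1/12, 3 w.p. 5/36, 4 w.p. 7/36, 5 w.p. 1/4, 6 w.p. 11/36
E[payout] = (1/36)·1 + (1/12)·2 + (5/36)·3 + (7/36)·4 + (1/4)·5 + (11/36)·6 = 161/36
Expected profit = 161/36 − 8 = -127/36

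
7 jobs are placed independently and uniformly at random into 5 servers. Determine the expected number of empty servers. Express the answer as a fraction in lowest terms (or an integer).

16384/15625

Let Xⱼ=1 if server j is empty. P(Xⱼ=1) = ((5-1)/5)^7 = 16384/78125.
By linearity, E[#empty] = 5·16384/78125 = 16384/15625.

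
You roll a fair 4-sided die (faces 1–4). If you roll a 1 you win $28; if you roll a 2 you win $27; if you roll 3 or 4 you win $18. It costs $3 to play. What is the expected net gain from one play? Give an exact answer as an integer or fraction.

79/4 dollars

E[payout] = (1/2)·18 + (1/4)·27 + (1/4)·28 = 91/4
Expected profit = 91/4 − 3 = 79/4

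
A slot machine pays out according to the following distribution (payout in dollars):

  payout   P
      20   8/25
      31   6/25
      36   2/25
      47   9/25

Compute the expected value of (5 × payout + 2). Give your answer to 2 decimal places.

170.20

E[5x+2] = (8/25)·102 + (6/25)·157 + (2/25)·182 + (9/25)·237
     = 851/5 ≈ 170.20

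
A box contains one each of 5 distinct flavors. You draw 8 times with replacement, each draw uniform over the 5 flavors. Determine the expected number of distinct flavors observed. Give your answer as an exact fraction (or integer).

Let Xⱼ=1 if type j appears at least once. P(Xⱼ=1) = 1 − ((5−1)/5)^8 = 325089/390625.
E[#distinct] = 5·325089/390625 = 325089/78125.

325089/78125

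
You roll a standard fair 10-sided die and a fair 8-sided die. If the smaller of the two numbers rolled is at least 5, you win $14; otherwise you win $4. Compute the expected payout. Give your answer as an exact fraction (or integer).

$7

E[payout] = (7/10)·4 + (3/10)·14 = 7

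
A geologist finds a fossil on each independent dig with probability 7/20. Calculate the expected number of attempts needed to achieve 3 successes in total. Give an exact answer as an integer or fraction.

By linearity (sum of 3 independent geometric waits), E[trials] = 3/p = 3/(7/20) = 60/7.

60/7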